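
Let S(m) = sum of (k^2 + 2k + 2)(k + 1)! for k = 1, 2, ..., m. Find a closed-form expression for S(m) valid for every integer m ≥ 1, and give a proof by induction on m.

S(m) = (m + 1)(m + 2)! - 2

We claim S(m) = (m + 1)(m + 2)! - 2 for all m ≥ 1.
Base step (m = 1): S(1) = 10, and the closed form gives 10. They agree.
Inductive step: suppose the statement holds for some k ≥ 1, so S(k) = (k + 1)(k + 2)! - 2.
Then S(k+1) = S(k) + ((k^2 + 4k + 5)(k + 2)!) = ((k + 1)(k + 2)! - 2) + ((k^2 + 4k + 5)(k + 2)!).
Simplifying, S(k+1) = ((k+1) + 1)((k+1) + 2)! - 2,
which is the closed form with m = k+1.
By induction, the statement is established for all m ≥ 1.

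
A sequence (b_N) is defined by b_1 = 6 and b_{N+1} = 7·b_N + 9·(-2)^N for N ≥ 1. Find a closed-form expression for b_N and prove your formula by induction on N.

b_N = -(-2)^N + 4·7^(N - 1)

Computing the first terms: b_1 = 6, b_2 = 24, b_3 = 204. This suggests b_N = -(-2)^N + 4·7^(N - 1).
When N = 1: the formula gives 6 = 6 = b_1.
Inductive step: assume the claim holds for N = r, so b_r = -(-2)^r + 4·7^(r - 1).
Then b_{r+1} = 7·b_r + 9·(-2)^r = 7·(-(-2)^r + 4·7^(r - 1)) + 9·(-2)^r = -(-2)^(r + 1) + 4·7^r = -(-2)^(r+1) + 4·7^((r+1) - 1),
which is the claimed formula at N = r+1.
By the principle of mathematical induction, the result holds for all N ≥ 1.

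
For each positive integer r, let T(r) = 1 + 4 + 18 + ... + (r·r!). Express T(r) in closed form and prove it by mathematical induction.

We claim T(r) = (r + 1)! - 1 for all r ≥ 1.
When r = 1: T(1) = 1, and the closed form gives 1. They agree.
Inductive step: assume the claim holds for r = k, so T(k) = (k + 1)! - 1.
Then T(k+1) = T(k) + ((k + 1)(k + 1)!) = ((k + 1)! - 1) + ((k + 1)(k + 1)!).
Simplifying, T(k+1) = ((k+1) + 1)! - 1,
which is the closed form with r = k+1.
This completes the induction.

T(r) = (r + 1)! - 1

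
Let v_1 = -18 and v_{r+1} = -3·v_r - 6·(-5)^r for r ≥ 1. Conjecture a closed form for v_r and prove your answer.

Computing the first terms: v_1 = -18, v_2 = 84, v_3 = -402. This suggests v_r = (-3)^r + 3(-5)^r.
For the base case r = 1: the formula gives -18 = -18 = v_1.
For the inductive step, assume it holds for an arbitrary p ≥ 1, so v_p = (-3)^p + 3(-5)^p.
Then v_{p+1} = -3·v_p - 6·(-5)^p = -3·((-3)^p + 3(-5)^p) - 6·(-5)^p = (-3)^(p + 1) + 3(-5)^(p + 1),
which is the claimed formula at r = p+1.
Hence, by induction on r, the claim holds for every r ≥ 1.

v_r = (-3)^r + 3(-5)^r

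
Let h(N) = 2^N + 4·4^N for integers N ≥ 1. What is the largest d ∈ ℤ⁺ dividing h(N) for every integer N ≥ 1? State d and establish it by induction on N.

Computing the first values: h(1) = 18 and h(2) = 68; gcd(18, 68) = 2, so d ≤ 2.
We prove 2 | 2^N + 4·4^N for all N ≥ 1 by induction on N.
Base case (N = 1): h(1) = 18 = 2·(9), so 2 | h(1).
Inductive step: suppose the statement holds for some r ≥ 1, i.e. 2 | h(r). Then
h(r+1) − 4·h(r) = (2^(r+1) + 4·4^(r+1)) − 4·(2^r + 4·4^r) = (1)·2^r·(2 − 4) = (-2)·2^r. Since 2 | h(r) by the inductive hypothesis, 2 | 4·h(r); and 2 | -2 since -2 = 2·-1. Therefore 2 | h(r+1).
This completes the induction.
Therefore the largest such d is 2.

d = 2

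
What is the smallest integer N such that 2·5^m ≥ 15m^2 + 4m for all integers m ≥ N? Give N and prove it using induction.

At m = 2: 50 < 68, so the inequality fails and N ≥ 3. We prove 2·5^m ≥ 15m^2 + 4m for all m ≥ 3.
For the base case m = 3: 2·5^m = 250 and 15m^2 + 4m = 147, so 250 ≥ 147.
Inductive step: suppose the statement holds for some p ≥ 3, so 2·5^p ≥ 15p^2 + 4p.
Then 2·5^(p + 1) = 5·(2·5^p) ≥ 5·(15p^2 + 4p).
Also, for p ≥ 3 we have 5·(15p^2 + 4p) ≥ 15(p+1)^2 + 4(p+1), since 5·(15p^2 + 4p) − (15(p+1)^2 + 4(p+1)) = 60p^2 - 14p - 19, which is nonnegative for all p ≥ 3.
Combining, 2·5^(p + 1) ≥ 15(p+1)^2 + 4(p+1).
By induction, the statement is established for all m ≥ 3.
Hence the smallest such N is 3.

N = 3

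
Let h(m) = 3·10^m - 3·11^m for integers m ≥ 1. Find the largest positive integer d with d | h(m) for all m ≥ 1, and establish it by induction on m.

Computing the first values: h(1) = -3 and h(2) = -63; gcd(-3, -63) = 3, so d ≤ 3.
We prove 3 | 3·10^m - 3·11^m for all m ≥ 1 by induction on m.
When m = 1: h(1) = -3 = 3·(-1), so 3 | h(1).
For the inductive step, assume it holds for an arbitrary i ≥ 1, i.e. 3 | h(i). Then
h(i+1) − 11·h(i) = (3·10^(i+1) - 3·11^(i+1)) − 11·(3·10^i - 3·11^i) = (3)·10^i·(10 − 11) = (-3)·10^i. Since 3 | h(i) by the inductive hypothesis, 3 | 11·h(i); and 3 | -3 since -3 = 3·-1. Therefore 3 | h(i+1).
This completes the induction.
Therefore the largest such d is 3.

d = 3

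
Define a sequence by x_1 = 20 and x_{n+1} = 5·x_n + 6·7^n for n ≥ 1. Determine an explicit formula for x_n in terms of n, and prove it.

Computing the first terms: x_1 = 20, x_2 = 142, x_3 = 1004. This suggests x_n = -5^(n - 1) + 3·7^n.
When n = 1: the formula gives 20 = 20 = x_1.
Suppose the result is true for n = i, so x_i = -5^(i - 1) + 3·7^i.
Then x_{i+1} = 5·x_i + 6·7^i = 5·(-5^(i - 1) + 3·7^i) + 6·7^i = -5^i + 3·7^(i + 1) = -5^((i+1) - 1) + 3·7^(i+1),
which is the claimed formula at n = i+1.
By induction, the statement is established for all n ≥ 1.

x_n = -5^(n - 1) + 3·7^n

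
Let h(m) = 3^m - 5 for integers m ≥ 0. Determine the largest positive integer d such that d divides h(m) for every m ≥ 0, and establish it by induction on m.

Computing the first values: h(0) = -4 and h(1) = -2; gcd(-4, -2) = 2, so d ≤ 2.
We prove 2 | 3^m - 5 for all m ≥ 0 by induction on m.
Base step (m = 0): h(0) = -4 = 2·(-2), so 2 | h(0).
Suppose the result is true for m = r, i.e. 2 | h(r). Then
h(r+1) = 3^(r+1) - 5 = 3·(3^r - 5) + 10 = 3·h(r) + 10. The first term is divisible by 2 by the inductive hypothesis, and 10 is divisible by 2. Hence 2 | h(r+1).
Hence, by induction on m, the claim holds for every m ≥ 0.
Therefore the largest such d is 2.

d = 2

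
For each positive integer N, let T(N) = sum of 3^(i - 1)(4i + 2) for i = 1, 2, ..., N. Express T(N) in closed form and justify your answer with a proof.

T(N) = 2·3^N·N

We claim T(N) = 2·3^N·N for all N ≥ 1.
For the base case N = 1: T(1) = 6, and the closed form gives 6. They agree.
Suppose the result is true for N = i, so T(i) = 2·3^i·i.
Then T(i+1) = T(i) + (3^i(4i + 6)) = (2·3^i·i) + (3^i(4i + 6)).
Simplifying, T(i+1) = 6·3^i(i + 1) = 2·3^(i+1)·(i+1),
which is the closed form with N = i+1.
This completes the induction.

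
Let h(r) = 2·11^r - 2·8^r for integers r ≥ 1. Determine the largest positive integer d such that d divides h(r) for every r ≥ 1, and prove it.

Computing the first values: h(1) = 6 and h(2) = 114; gcd(6, 114) = 6, so d ≤ 6.
We prove 6 | 2·11^r - 2·8^r for all r ≥ 1 by induction on r.
For the base case r = 1: h(1) = 6 = 6·(1), so 6 | h(1).
Suppose the result is true for r = i, i.e. 6 | h(i). Then
h(i+1) − 11·h(i) = (2·11^(i+1) - 2·8^(i+1)) − 11·(2·11^i - 2·8^i) = (-2)·8^i·(8 − 11) = (6)·8^i. Since 6 | h(i) by the inductive hypothesis, 6 | 11·h(i); and 6 | 6 since 6 = 6·1. Therefore 6 | h(i+1).
Hence, by induction on r, the claim holds for every r ≥ 1.
Therefore the largest such d is 6.

d = 6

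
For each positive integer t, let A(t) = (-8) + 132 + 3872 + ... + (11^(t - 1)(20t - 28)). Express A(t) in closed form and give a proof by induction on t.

We claim A(t) = 11^t(2t - 3) + 3 for all t ≥ 1.
For the base case t = 1: A(1) = -8, and the closed form gives -8. They agree.
Inductive step: assume the claim holds for t = j, so A(j) = 11^j(2j - 3) + 3.
Then A(j+1) = A(j) + (11^j(20j - 8)) = (11^j(2j - 3) + 3) + (11^j(20j - 8)).
Simplifying, A(j+1) = 22·11^j·j - 11·11^j + 3 = 11^(j+1)(2(j+1) - 3) + 3,
which is the closed form with t = j+1.
This completes the induction.

A(t) = 11^t(2t - 3) + 3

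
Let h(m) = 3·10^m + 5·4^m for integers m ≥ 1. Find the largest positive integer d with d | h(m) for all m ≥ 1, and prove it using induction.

d = 10

Computing the first values: h(1) = 50 and h(2) = 380; gcd(50, 380) = 10, so d ≤ 10.
We prove 10 | 3·10^m + 5·4^m for all m ≥ 1 by induction on m.
Base step (m = 1): h(1) = 50 = 10·(5), so 10 | h(1).
Suppose the result is true for m = r, i.e. 10 | h(r). Then
h(r+1) − 10·h(r) = (3·10^(r+1) + 5·4^(r+1)) − 10·(3·10^r + 5·4^r) = (5)·4^r·(4 − 10) = (-30)·4^r. Since 10 | h(r) by the inductive hypothesis, 10 | 10·h(r); and 10 | -30 since -30 = 10·-3. Therefore 10 | h(r+1).
By the principle of mathematical induction, the result holds for all m ≥ 1.
Therefore the largest such d is 10.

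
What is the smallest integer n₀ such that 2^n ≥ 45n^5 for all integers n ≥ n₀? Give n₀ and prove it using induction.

At n = 30: 1073741824 < 1093500000, so the inequality fails and n₀ ≥ 31. We prove 2^n ≥ 45n^5 for all n ≥ 31.
Base case (n = 31): 2^n = 2147483648 and 45n^5 = 1288311795, so 2147483648 ≥ 1288311795.
Inductive step: suppose the statement holds for some j ≥ 31, so 2^j ≥ 45j^5.
Then 2^(j + 1) = 2·(2^j) ≥ 2·(45j^5).
Also, for j ≥ 31 we have 2·(45j^5) ≥ 45(j+1)^5, since 2 ≥ (1 + 1/j)^5 for all j ≥ 31.
Combining, 2^(j + 1) ≥ 45(j+1)^5.
This completes the induction.
Hence the smallest such n₀ is 31.

n₀ = 31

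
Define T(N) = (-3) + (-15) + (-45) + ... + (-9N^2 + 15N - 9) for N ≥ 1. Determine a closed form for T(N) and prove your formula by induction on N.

We claim T(N) = -3N(N^2 - N + 1) for all N ≥ 1.
Base case (N = 1): T(1) = -3, and the closed form gives -3. They agree.
Inductive step: assume the claim holds for N = i, so T(i) = 3i(-i^2 + i - 1).
Then T(i+1) = T(i) + (-9i^2 - 3i - 3) = (3i(-i^2 + i - 1)) + (-9i^2 - 3i - 3).
Simplifying, T(i+1) = -3(i + 1)(i^2 + i + 1) = -3(i+1)((i+1)^2 - (i+1) + 1),
which is the closed form with N = i+1.
By the principle of mathematical induction, the result holds for all N ≥ 1.

T(N) = -3N(N^2 - N + 1)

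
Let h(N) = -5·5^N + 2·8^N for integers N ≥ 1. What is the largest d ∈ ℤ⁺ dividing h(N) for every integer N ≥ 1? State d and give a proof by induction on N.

Computing the first values: h(1) = -9 and h(2) = 3; gcd(-9, 3) = 3, so d ≤ 3.
We prove 3 | -5·5^N + 2·8^N for all N ≥ 1 by induction on N.
Base case (N = 1): h(1) = -9 = 3·(-3), so 3 | h(1).
Inductive step: suppose the statement holds for some j ≥ 1, i.e. 3 | h(j). Then
h(j+1) − 8·h(j) = (-5·5^(j+1) + 2·8^(j+1)) − 8·(-5·5^j + 2·8^j) = (-5)·5^j·(5 − 8) = (15)·5^j. Since 3 | h(j) by the inductive hypothesis, 3 | 8·h(j); and 3 | 15 since 15 = 3·5. Therefore 3 | h(j+1).
This completes the induction.
Therefore the largest such d is 3.

d = 3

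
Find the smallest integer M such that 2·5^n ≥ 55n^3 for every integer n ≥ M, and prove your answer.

M = 6

At n = 5: 6250 < 6875, so the inequality fails and M ≥ 6. We prove 2·5^n ≥ 55n^3 for all n ≥ 6.
Base case (n = 6): 2·5^n = 31250 and 55n^3 = 11880, so 31250 ≥ 11880.
Inductive step: assume the claim holds for n = r, so 2·5^r ≥ 55r^3.
Then 2·5^(r + 1) = 5·(2·5^r) ≥ 5·(55r^3).
Also, for r ≥ 6 we have 5·(55r^3) ≥ 55(r+1)^3, since 5 ≥ (1 + 1/r)^3 for all r ≥ 6.
Combining, 2·5^(r + 1) ≥ 55(r+1)^3.
By the principle of mathematical induction, the result holds for all n ≥ 6.
Hence the smallest such M is 6.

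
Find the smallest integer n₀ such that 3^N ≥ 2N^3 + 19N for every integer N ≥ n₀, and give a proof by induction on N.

At N = 5: 243 < 345, so the inequality fails and n₀ ≥ 6. We prove 3^N ≥ 2N^3 + 19N for all N ≥ 6.
When N = 6: 3^N = 729 and 2N^3 + 19N = 546, so 729 ≥ 546.
Inductive step: suppose the statement holds for some j ≥ 6, so 3^j ≥ 2j^3 + 19j.
Then 3^(j + 1) = 3·(3^j) ≥ 3·(2j^3 + 19j).
Also, for j ≥ 6 we have 3·(2j^3 + 19j) ≥ 2(j+1)^3 + 19(j+1), since 3·(2j^3 + 19j) − (2(j+1)^3 + 19(j+1)) = 4j^3 - 6j^2 + 32j - 21, which is nonnegative for all j ≥ 6.
Combining, 3^(j + 1) ≥ 2(j+1)^3 + 19(j+1).
By the principle of mathematical induction, the result holds for all N ≥ 6.
Hence the smallest such n₀ is 6.

n₀ = 6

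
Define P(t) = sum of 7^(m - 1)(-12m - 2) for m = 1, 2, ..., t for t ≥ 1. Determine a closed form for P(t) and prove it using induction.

We claim P(t) = -2·7^t·t for all t ≥ 1.
For the base case t = 1: P(1) = -14, and the closed form gives -14. They agree.
Suppose the result is true for t = m, so P(m) = -2·7^m·m.
Then P(m+1) = P(m) + (7^m(-12m - 14)) = (-2·7^m·m) + (7^m(-12m - 14)).
Simplifying, P(m+1) = 14·7^m(-m - 1) = -2·7^(m+1)·(m+1),
which is the closed form with t = m+1.
Hence, by induction on t, the claim holds for every t ≥ 1.

P(t) = -2·7^t·t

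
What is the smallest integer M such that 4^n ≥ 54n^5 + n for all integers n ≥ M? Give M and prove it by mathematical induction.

At n = 11: 4194304 < 8696765, so the inequality fails and M ≥ 12. We prove 4^n ≥ 54n^5 + n for all n ≥ 12.
Base step (n = 12): 4^n = 16777216 and 54n^5 + n = 13436940, so 16777216 ≥ 13436940.
For the inductive step, assume it holds for an arbitrary r ≥ 12, so 4^r ≥ 54r^5 + r.
Then 4^(r + 1) = 4·(4^r) ≥ 4·(54r^5 + r).
Also, for r ≥ 12 we have 4·(54r^5 + r) ≥ 54(r+1)^5 + (r+1), since 4·(54r^5 + r) − (54(r+1)^5 + (r+1)) = 162r^5 - 270r^4 - 540r^3 - 540r^2 - 267r - 55, which is nonnegative for all r ≥ 12.
Combining, 4^(r + 1) ≥ 54(r+1)^5 + (r+1).
Hence, by induction on n, the claim holds for every n ≥ 12.
Hence the smallest such M is 12.

M = 12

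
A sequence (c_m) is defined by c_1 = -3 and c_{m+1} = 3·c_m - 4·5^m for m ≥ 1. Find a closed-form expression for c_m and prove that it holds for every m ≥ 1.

Computing the first terms: c_1 = -3, c_2 = -29, c_3 = -187. This suggests c_m = 7·3^(m - 1) - 2·5^m.
For the base case m = 1: the formula gives -3 = -3 = c_1.
Inductive step: assume the claim holds for m = r, so c_r = 7·3^(r - 1) - 2·5^r.
Then c_{r+1} = 3·c_r - 4·5^r = 3·(7·3^(r - 1) - 2·5^r) - 4·5^r = 7·3^r - 2·5^(r + 1) = 7·3^((r+1) - 1) - 2·5^(r+1),
which is the claimed formula at m = r+1.
This completes the induction.

c_m = 7·3^(m - 1) - 2·5^m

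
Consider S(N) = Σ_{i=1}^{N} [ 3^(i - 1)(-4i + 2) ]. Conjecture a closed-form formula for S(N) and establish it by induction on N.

We claim S(N) = 2·3^N(-N + 1) - 2 for all N ≥ 1.
Base step (N = 1): S(1) = -2, and the closed form gives -2. They agree.
Inductive step: assume the claim holds for N = i, so S(i) = 2·3^i(-i + 1) - 2.
Then S(i+1) = S(i) + (3^i(-4i - 2)) = (2·3^i(-i + 1) - 2) + (3^i(-4i - 2)).
Simplifying, S(i+1) = -6·3^i·i - 2 = 2·3^(i+1)(-(i+1) + 1) - 2,
which is the closed form with N = i+1.
Hence, by induction on N, the claim holds for every N ≥ 1.

S(N) = 2·3^N(-N + 1) - 2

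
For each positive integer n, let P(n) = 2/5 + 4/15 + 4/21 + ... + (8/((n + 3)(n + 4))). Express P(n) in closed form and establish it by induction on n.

We claim P(n) = 2n/(n + 4) for all n ≥ 1.
Base case (n = 1): P(1) = 2/5, and the closed form gives 2/5. They agree.
Inductive step: assume the claim holds for n = r, so P(r) = 2r/(r + 4).
Then P(r+1) = P(r) + (8/((r + 4)(r + 5))) = (2r/(r + 4)) + (8/((r + 4)(r + 5))).
Simplifying, P(r+1) = 2(r + 1)/(r + 5) = 2(r+1)/((r+1) + 4),
which is the closed form with n = r+1.
By induction, the statement is established for all n ≥ 1.

P(n) = 2n/(n + 4)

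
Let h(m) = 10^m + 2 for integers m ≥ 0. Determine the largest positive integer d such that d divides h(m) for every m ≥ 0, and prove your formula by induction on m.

d = 3

Computing the first values: h(0) = 3 and h(1) = 12; gcd(3, 12) = 3, so d ≤ 3.
We prove 3 | 10^m + 2 for all m ≥ 0 by induction on m.
When m = 0: h(0) = 3 = 3·(1), so 3 | h(0).
Inductive step: suppose the statement holds for some i ≥ 0, i.e. 3 | h(i). Then
h(i+1) = 10^(i+1) + 2 = 10·(10^i + 2) - 18 = 10·h(i) - 18. The first term is divisible by 3 by the inductive hypothesis, and -18 is divisible by 3. Hence 3 | h(i+1).
By the principle of mathematical induction, the result holds for all m ≥ 0.
Therefore the largest such d is 3.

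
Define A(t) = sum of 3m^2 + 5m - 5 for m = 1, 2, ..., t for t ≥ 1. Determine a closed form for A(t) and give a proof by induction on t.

We claim A(t) = t(t^2 + 4t - 2) for all t ≥ 1.
For the base case t = 1: A(1) = 3, and the closed form gives 3. They agree.
Inductive step: suppose the statement holds for some m ≥ 1, so A(m) = m(m^2 + 4m - 2).
Then A(m+1) = A(m) + (5m + 3(m + 1)^2) = (m(m^2 + 4m - 2)) + (5m + 3(m + 1)^2).
Simplifying, A(m+1) = (m + 1)(m^2 + 6m + 3) = (m+1)((m+1)^2 + 4(m+1) - 2),
which is the closed form with t = m+1.
By induction, the statement is established for all t ≥ 1.

A(t) = t(t^2 + 4t - 2)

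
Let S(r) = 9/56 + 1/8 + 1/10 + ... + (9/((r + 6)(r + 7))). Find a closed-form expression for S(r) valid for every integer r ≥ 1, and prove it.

We claim S(r) = 9r/(7(r + 7)) for all r ≥ 1.
Base case (r = 1): S(1) = 9/56, and the closed form gives 9/56. They agree.
Inductive step: assume the claim holds for r = j, so S(j) = 9j/(7(j + 7)).
Then S(j+1) = S(j) + (9/((j + 7)(j + 8))) = (9j/(7(j + 7))) + (9/((j + 7)(j + 8))).
Simplifying, S(j+1) = 9(j + 1)/(7(j + 8)) = 9(j+1)/(7((j+1) + 7)),
which is the closed form with r = j+1.
By the principle of mathematical induction, the result holds for all r ≥ 1.

S(r) = 9r/(7(r + 7))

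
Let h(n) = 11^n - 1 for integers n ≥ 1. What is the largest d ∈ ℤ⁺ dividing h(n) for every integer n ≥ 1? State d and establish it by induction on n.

d = 10

Computing the first values: h(1) = 10 and h(2) = 120; gcd(10, 120) = 10, so d ≤ 10.
We prove 10 | 11^n - 1 for all n ≥ 1 by induction on n.
For the base case n = 1: h(1) = 10 = 10·(1), so 10 | h(1).
For the inductive step, assume it holds for an arbitrary k ≥ 1, i.e. 10 | h(k). Then
11^{k+1} − 1^{k+1} = 11·11^k − 1·1^k = 11·(11^k − 1^k) + (10)·1^k. The first term is divisible by 10 by the inductive hypothesis, and the second term (10)·1^k is divisible by 10 since 10 | 10. Hence 10 | h(k+1).
This completes the induction.
Therefore the largest such d is 10.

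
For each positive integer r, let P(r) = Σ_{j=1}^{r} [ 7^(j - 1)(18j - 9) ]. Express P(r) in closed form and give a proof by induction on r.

P(r) = 7^r(3r - 2) + 2

We claim P(r) = 7^r(3r - 2) + 2 for all r ≥ 1.
Base case (r = 1): P(1) = 9, and the closed form gives 9. They agree.
Suppose the result is true for r = j, so P(j) = 7^j(3j - 2) + 2.
Then P(j+1) = P(j) + (7^j(18j + 9)) = (7^j(3j - 2) + 2) + (7^j(18j + 9)).
Simplifying, P(j+1) = 21·7^j·j + 7·7^j + 2 = 7^(j+1)(3(j+1) - 2) + 2,
which is the closed form with r = j+1.
By induction, the statement is established for all r ≥ 1.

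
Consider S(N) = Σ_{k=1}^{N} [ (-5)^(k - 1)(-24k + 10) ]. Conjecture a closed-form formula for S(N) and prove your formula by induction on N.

We claim S(N) = (-5)^N(4N - 1) + 1 for all N ≥ 1.
Base step (N = 1): S(1) = -14, and the closed form gives -14. They agree.
Inductive step: assume the claim holds for N = k, so S(k) = (-5)^k(4k - 1) + 1.
Then S(k+1) = S(k) + ((-5)^k(-24k - 14)) = ((-5)^k(4k - 1) + 1) + ((-5)^k(-24k - 14)).
Simplifying, S(k+1) = -20(-5)^k·k - 15(-5)^k + 1 = (-5)^(k+1)(4(k+1) - 1) + 1,
which is the closed form with N = k+1.
By the principle of mathematical induction, the result holds for all N ≥ 1.

S(N) = (-5)^N(4N - 1) + 1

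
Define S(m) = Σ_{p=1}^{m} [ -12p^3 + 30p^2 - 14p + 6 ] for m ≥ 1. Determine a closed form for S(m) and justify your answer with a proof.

We claim S(m) = -m(3m^3 - 4m^2 - 5m - 4) for all m ≥ 1.
Base case (m = 1): S(1) = 10, and the closed form gives 10. They agree.
Suppose the result is true for m = p, so S(p) = p(-3p^3 + 4p^2 + 5p + 4).
Then S(p+1) = S(p) + (-12p^3 - 6p^2 + 10p + 10) = (p(-3p^3 + 4p^2 + 5p + 4)) + (-12p^3 - 6p^2 + 10p + 10).
Simplifying, S(p+1) = -(p + 1)(3p^3 + 5p^2 - 4p - 10) = -(p+1)(3(p+1)^3 - 4(p+1)^2 - 5(p+1) - 4),
which is the closed form with m = p+1.
By induction, the statement is established for all m ≥ 1.

S(m) = -m(3m^3 - 4m^2 - 5m - 4)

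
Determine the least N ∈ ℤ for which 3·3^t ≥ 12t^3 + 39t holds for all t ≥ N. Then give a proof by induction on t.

N = 7

At t = 6: 2187 < 2826, so the inequality fails and N ≥ 7. We prove 3·3^t ≥ 12t^3 + 39t for all t ≥ 7.
Base case (t = 7): 3·3^t = 6561 and 12t^3 + 39t = 4389, so 6561 ≥ 4389.
Inductive step: suppose the statement holds for some j ≥ 7, so 3·3^j ≥ 12j^3 + 39j.
Then 3·3^(j + 1) = 3·(3·3^j) ≥ 3·(12j^3 + 39j).
Also, for j ≥ 7 we have 3·(12j^3 + 39j) ≥ 12(j+1)^3 + 39(j+1), since 3·(12j^3 + 39j) − (12(j+1)^3 + 39(j+1)) = 24j^3 - 36j^2 + 42j - 51, which is nonnegative for all j ≥ 7.
Combining, 3·3^(j + 1) ≥ 12(j+1)^3 + 39(j+1).
Hence, by induction on t, the claim holds for every t ≥ 7.
Hence the smallest such N is 7.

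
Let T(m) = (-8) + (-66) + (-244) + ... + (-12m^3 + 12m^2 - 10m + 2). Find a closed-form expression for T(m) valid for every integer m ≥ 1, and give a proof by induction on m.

T(m) = -m(3m^3 + 2m^2 + 2m + 1)

We claim T(m) = -m(3m^3 + 2m^2 + 2m + 1) for all m ≥ 1.
Base case (m = 1): T(1) = -8, and the closed form gives -8. They agree.
Inductive step: suppose the statement holds for some r ≥ 1, so T(r) = r(-3r^3 - 2r^2 - 2r - 1).
Then T(r+1) = T(r) + (-12r^3 - 24r^2 - 22r - 8) = (r(-3r^3 - 2r^2 - 2r - 1)) + (-12r^3 - 24r^2 - 22r - 8).
Simplifying, T(r+1) = -(r + 1)(3r^3 + 11r^2 + 15r + 8) = -(r+1)(3(r+1)^3 + 2(r+1)^2 + 2(r+1) + 1),
which is the closed form with m = r+1.
By induction, the statement is established for all m ≥ 1.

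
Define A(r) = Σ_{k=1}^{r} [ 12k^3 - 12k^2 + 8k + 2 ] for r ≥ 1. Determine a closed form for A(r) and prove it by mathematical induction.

We claim A(r) = r(3r^3 + 2r^2 + r + 4) for all r ≥ 1.
For the base case r = 1: A(1) = 10, and the closed form gives 10. They agree.
Inductive step: suppose the statement holds for some k ≥ 1, so A(k) = k(3k^3 + 2k^2 + k + 4).
Then A(k+1) = A(k) + (12k^3 + 24k^2 + 20k + 10) = (k(3k^3 + 2k^2 + k + 4)) + (12k^3 + 24k^2 + 20k + 10).
Simplifying, A(k+1) = (k + 1)(3k^3 + 11k^2 + 14k + 10) = (k+1)(3(k+1)^3 + 2(k+1)^2 + (k+1) + 4),
which is the closed form with r = k+1.
By induction, the statement is established for all r ≥ 1.

A(r) = r(3r^3 + 2r^2 + r + 4)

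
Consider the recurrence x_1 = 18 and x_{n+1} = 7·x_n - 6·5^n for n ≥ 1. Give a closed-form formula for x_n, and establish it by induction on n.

x_n = 3·5^n + 3·7^(n - 1)

Computing the first terms: x_1 = 18, x_2 = 96, x_3 = 522. This suggests x_n = 3·5^n + 3·7^(n - 1).
Base step (n = 1): the formula gives 18 = 18 = x_1.
Inductive step: assume the claim holds for n = i, so x_i = 3·5^i + 3·7^(i - 1).
Then x_{i+1} = 7·x_i - 6·5^i = 7·(3·5^i + 3·7^(i - 1)) - 6·5^i = 3·5^(i + 1) + 3·7^i = 3·5^(i+1) + 3·7^((i+1) - 1),
which is the claimed formula at n = i+1.
By the principle of mathematical induction, the result holds for all n ≥ 1.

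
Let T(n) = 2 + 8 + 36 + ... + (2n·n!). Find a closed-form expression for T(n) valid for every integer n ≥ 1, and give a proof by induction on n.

T(n) = 2(n + 1)! - 2

We claim T(n) = 2(n + 1)! - 2 for all n ≥ 1.
When n = 1: T(1) = 2, and the closed form gives 2. They agree.
Inductive step: assume the claim holds for n = k, so T(k) = 2(k + 1)! - 2.
Then T(k+1) = T(k) + (2(k + 1)(k + 1)!) = (2(k + 1)! - 2) + (2(k + 1)(k + 1)!).
Simplifying, T(k+1) = 2((k+1) + 1)! - 2,
which is the closed form with n = k+1.
Hence, by induction on n, the claim holds for every n ≥ 1.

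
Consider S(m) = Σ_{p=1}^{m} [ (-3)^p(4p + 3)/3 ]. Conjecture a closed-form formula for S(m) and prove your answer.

S(m) = (-3)^m(m + 1) - 1

We claim S(m) = (-3)^m(m + 1) - 1 for all m ≥ 1.
When m = 1: S(1) = -7, and the closed form gives -7. They agree.
Suppose the result is true for m = p, so S(p) = (-3)^p(p + 1) - 1.
Then S(p+1) = S(p) + ((-3)^p(-4p - 7)) = ((-3)^p(p + 1) - 1) + ((-3)^p(-4p - 7)).
Simplifying, S(p+1) = -3(-3)^p·p - 6(-3)^p - 1 = (-3)^(p+1)((p+1) + 1) - 1,
which is the closed form with m = p+1.
By the principle of mathematical induction, the result holds for all m ≥ 1.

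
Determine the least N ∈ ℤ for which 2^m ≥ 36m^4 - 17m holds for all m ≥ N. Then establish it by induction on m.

N = 24

At m = 23: 8388608 < 10073885, so the inequality fails and N ≥ 24. We prove 2^m ≥ 36m^4 - 17m for all m ≥ 24.
When m = 24: 2^m = 16777216 and 36m^4 - 17m = 11943528, so 16777216 ≥ 11943528.
Inductive step: suppose the statement holds for some r ≥ 24, so 2^r ≥ 36r^4 - 17r.
Then 2^(r + 1) = 2·(2^r) ≥ 2·(36r^4 - 17r).
Also, for r ≥ 24 we have 2·(36r^4 - 17r) ≥ 36(r+1)^4 - 17(r+1), since 2·(36r^4 - 17r) − (36(r+1)^4 - 17(r+1)) = 36r^4 - 144r^3 - 216r^2 - 161r - 19, which is nonnegative for all r ≥ 24.
Combining, 2^(r + 1) ≥ 36(r+1)^4 - 17(r+1).
This completes the induction.
Hence the smallest such N is 24.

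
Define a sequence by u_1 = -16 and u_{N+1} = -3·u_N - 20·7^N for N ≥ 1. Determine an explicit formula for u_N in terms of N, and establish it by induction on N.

u_N = -2(-3)^(N - 1) - 2·7^N

Computing the first terms: u_1 = -16, u_2 = -92, u_3 = -704. This suggests u_N = -2(-3)^(N - 1) - 2·7^N.
When N = 1: the formula gives -16 = -16 = u_1.
Inductive step: suppose the statement holds for some j ≥ 1, so u_j = -2(-3)^(j - 1) - 2·7^j.
Then u_{j+1} = -3·u_j - 20·7^j = -3·(-2(-3)^(j - 1) - 2·7^j) - 20·7^j = -2(-3)^j - 2·7^(j + 1) = -2(-3)^((j+1) - 1) - 2·7^(j+1),
which is the claimed formula at N = j+1.
By the principle of mathematical induction, the result holds for all N ≥ 1.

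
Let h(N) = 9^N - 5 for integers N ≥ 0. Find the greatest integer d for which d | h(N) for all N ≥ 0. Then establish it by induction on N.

Computing the first values: h(0) = -4 and h(1) = 4; gcd(-4, 4) = 4, so d ≤ 4.
We prove 4 | 9^N - 5 for all N ≥ 0 by induction on N.
When N = 0: h(0) = -4 = 4·(-1), so 4 | h(0).
Suppose the result is true for N = r, i.e. 4 | h(r). Then
h(r+1) = 9^(r+1) - 5 = 9·(9^r - 5) + 40 = 9·h(r) + 40. The first term is divisible by 4 by the inductive hypothesis, and 40 is divisible by 4. Hence 4 | h(r+1).
Hence, by induction on N, the claim holds for every N ≥ 0.
Therefore the largest such d is 4.

d = 4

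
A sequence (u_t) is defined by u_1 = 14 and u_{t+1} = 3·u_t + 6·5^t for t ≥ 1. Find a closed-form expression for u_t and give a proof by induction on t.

u_t = -3^(t - 1) + 3·5^t

Computing the first terms: u_1 = 14, u_2 = 72, u_3 = 366. This suggests u_t = -3^(t - 1) + 3·5^t.
Base step (t = 1): the formula gives 14 = 14 = u_1.
Inductive step: suppose the statement holds for some r ≥ 1, so u_r = -3^(r - 1) + 3·5^r.
Then u_{r+1} = 3·u_r + 6·5^r = 3·(-3^(r - 1) + 3·5^r) + 6·5^r = -3^r + 3·5^(r + 1) = -3^((r+1) - 1) + 3·5^(r+1),
which is the claimed formula at t = r+1.
This completes the induction.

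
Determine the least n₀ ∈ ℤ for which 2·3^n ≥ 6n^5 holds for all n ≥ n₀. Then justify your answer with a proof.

n₀ = 13

At n = 12: 1062882 < 1492992, so the inequality fails and n₀ ≥ 13. We prove 2·3^n ≥ 6n^5 for all n ≥ 13.
When n = 13: 2·3^n = 3188646 and 6n^5 = 2227758, so 3188646 ≥ 2227758.
Suppose the result is true for n = m, so 2·3^m ≥ 6m^5.
Then 2·3^(m + 1) = 3·(2·3^m) ≥ 3·(6m^5).
Also, for m ≥ 13 we have 3·(6m^5) ≥ 6(m+1)^5, since 3 ≥ (1 + 1/m)^5 for all m ≥ 13.
Combining, 2·3^(m + 1) ≥ 6(m+1)^5.
By the principle of mathematical induction, the result holds for all n ≥ 13.
Hence the smallest such n₀ is 13.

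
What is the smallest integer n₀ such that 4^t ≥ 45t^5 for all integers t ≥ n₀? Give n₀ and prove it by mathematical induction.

At t = 11: 4194304 < 7247295, so the inequality fails and n₀ ≥ 12. We prove 4^t ≥ 45t^5 for all t ≥ 12.
Base case (t = 12): 4^t = 16777216 and 45t^5 = 11197440, so 16777216 ≥ 11197440.
For the inductive step, assume it holds for an arbitrary j ≥ 12, so 4^j ≥ 45j^5.
Then 4^(j + 1) = 4·(4^j) ≥ 4·(45j^5).
Also, for j ≥ 12 we have 4·(45j^5) ≥ 45(j+1)^5, since 4 ≥ (1 + 1/j)^5 for all j ≥ 12.
Combining, 4^(j + 1) ≥ 45(j+1)^5.
By the principle of mathematical induction, the result holds for all t ≥ 12.
Hence the smallest such n₀ is 12.

n₀ = 12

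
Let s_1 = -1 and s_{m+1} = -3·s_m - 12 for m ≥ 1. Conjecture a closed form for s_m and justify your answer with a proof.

Computing the first terms: s_1 = -1, s_2 = -9, s_3 = 15. This suggests s_m = 2(-3)^(m - 1) - 3.
Base step (m = 1): the formula gives -1 = -1 = s_1.
Inductive step: suppose the statement holds for some k ≥ 1, so s_k = 2(-3)^(k - 1) - 3.
Then s_{k+1} = -3·s_k - 12 = -3·(2(-3)^(k - 1) - 3) - 12 = 2(-3)^k - 3 = 2(-3)^((k+1) - 1) - 3,
which is the claimed formula at m = k+1.
By induction, the statement is established for all m ≥ 1.

s_m = 2(-3)^(m - 1) - 3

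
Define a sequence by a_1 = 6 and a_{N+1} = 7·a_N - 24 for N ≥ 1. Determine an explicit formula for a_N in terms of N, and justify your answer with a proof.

a_N = 2·7^(N - 1) + 4

Computing the first terms: a_1 = 6, a_2 = 18, a_3 = 102. This suggests a_N = 2·7^(N - 1) + 4.
Base step (N = 1): the formula gives 6 = 6 = a_1.
Inductive step: assume the claim holds for N = i, so a_i = 2·7^(i - 1) + 4.
Then a_{i+1} = 7·a_i - 24 = 7·(2·7^(i - 1) + 4) - 24 = 2·7^i + 4 = 2·7^((i+1) - 1) + 4,
which is the claimed formula at N = i+1.
This completes the induction.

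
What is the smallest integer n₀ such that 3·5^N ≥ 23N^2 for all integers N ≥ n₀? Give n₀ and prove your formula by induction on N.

At N = 2: 75 < 92, so the inequality fails and n₀ ≥ 3. We prove 3·5^N ≥ 23N^2 for all N ≥ 3.
For the base case N = 3: 3·5^N = 375 and 23N^2 = 207, so 375 ≥ 207.
Inductive step: assume the claim holds for N = j, so 3·5^j ≥ 23j^2.
Then 3·5^(j + 1) = 5·(3·5^j) ≥ 5·(23j^2).
Also, for j ≥ 3 we have 5·(23j^2) ≥ 23(j+1)^2, since 5 ≥ (1 + 1/j)^2 for all j ≥ 3.
Combining, 3·5^(j + 1) ≥ 23(j+1)^2.
Hence, by induction on N, the claim holds for every N ≥ 3.
Hence the smallest such n₀ is 3.

n₀ = 3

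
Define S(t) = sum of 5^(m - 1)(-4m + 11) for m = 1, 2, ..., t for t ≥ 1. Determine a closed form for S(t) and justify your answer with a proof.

We claim S(t) = 5^t(-t + 3) - 3 for all t ≥ 1.
Base step (t = 1): S(1) = 7, and the closed form gives 7. They agree.
Inductive step: assume the claim holds for t = m, so S(m) = 5^m(-m + 3) - 3.
Then S(m+1) = S(m) + (5^m(-4m + 7)) = (5^m(-m + 3) - 3) + (5^m(-4m + 7)).
Simplifying, S(m+1) = -5·5^m·m + 10·5^m - 3 = 5^(m+1)(-(m+1) + 3) - 3,
which is the closed form with t = m+1.
Hence, by induction on t, the claim holds for every t ≥ 1.

S(t) = 5^t(-t + 3) - 3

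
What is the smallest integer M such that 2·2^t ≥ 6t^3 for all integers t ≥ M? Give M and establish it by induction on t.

M = 13

At t = 12: 8192 < 10368, so the inequality fails and M ≥ 13. We prove 2·2^t ≥ 6t^3 for all t ≥ 13.
For the base case t = 13: 2·2^t = 16384 and 6t^3 = 13182, so 16384 ≥ 13182.
Inductive step: assume the claim holds for t = k, so 2·2^k ≥ 6k^3.
Then 2·2^(k + 1) = 2·(2·2^k) ≥ 2·(6k^3).
Also, for k ≥ 13 we have 2·(6k^3) ≥ 6(k+1)^3, since 2 ≥ (1 + 1/k)^3 for all k ≥ 13.
Combining, 2·2^(k + 1) ≥ 6(k+1)^3.
By induction, the statement is established for all t ≥ 13.
Hence the smallest such M is 13.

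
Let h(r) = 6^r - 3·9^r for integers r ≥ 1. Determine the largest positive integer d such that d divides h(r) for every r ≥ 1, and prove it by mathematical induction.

d = 3

Computing the first values: h(1) = -21 and h(2) = -207; gcd(-21, -207) = 3, so d ≤ 3.
We prove 3 | 6^r - 3·9^r for all r ≥ 1 by induction on r.
For the base case r = 1: h(1) = -21 = 3·(-7), so 3 | h(1).
For the inductive step, assume it holds for an arbitrary p ≥ 1, i.e. 3 | h(p). Then
h(p+1) − 9·h(p) = (6^(p+1) - 3·9^(p+1)) − 9·(6^p - 3·9^p) = (1)·6^p·(6 − 9) = (-3)·6^p. Since 3 | h(p) by the inductive hypothesis, 3 | 9·h(p); and 3 | -3 since -3 = 3·-1. Therefore 3 | h(p+1).
By induction, the statement is established for all r ≥ 1.
Therefore the largest such d is 3.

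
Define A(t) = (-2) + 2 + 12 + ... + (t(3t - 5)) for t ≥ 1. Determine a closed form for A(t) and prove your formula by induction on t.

A(t) = t(t - 2)(t + 1)

We claim A(t) = t(t - 2)(t + 1) for all t ≥ 1.
When t = 1: A(1) = -2, and the closed form gives -2. They agree.
Inductive step: suppose the statement holds for some r ≥ 1, so A(r) = r(r^2 - r - 2).
Then A(r+1) = A(r) + ((r + 1)(3r - 2)) = (r(r^2 - r - 2)) + ((r + 1)(3r - 2)).
Simplifying, A(r+1) = (r - 1)(r + 1)(r + 2) = (r+1)((r+1) - 2)((r+1) + 1),
which is the closed form with t = r+1.
Hence, by induction on t, the claim holds for every t ≥ 1.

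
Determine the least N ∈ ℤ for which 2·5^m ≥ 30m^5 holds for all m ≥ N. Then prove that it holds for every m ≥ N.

At m = 8: 781250 < 983040, so the inequality fails and N ≥ 9. We prove 2·5^m ≥ 30m^5 for all m ≥ 9.
Base step (m = 9): 2·5^m = 3906250 and 30m^5 = 1771470, so 3906250 ≥ 1771470.
Inductive step: suppose the statement holds for some k ≥ 9, so 2·5^k ≥ 30k^5.
Then 2·5^(k + 1) = 5·(2·5^k) ≥ 5·(30k^5).
Also, for k ≥ 9 we have 5·(30k^5) ≥ 30(k+1)^5, since 5 ≥ (1 + 1/k)^5 for all k ≥ 9.
Combining, 2·5^(k + 1) ≥ 30(k+1)^5.
By the principle of mathematical induction, the result holds for all m ≥ 9.
Hence the smallest such N is 9.

N = 9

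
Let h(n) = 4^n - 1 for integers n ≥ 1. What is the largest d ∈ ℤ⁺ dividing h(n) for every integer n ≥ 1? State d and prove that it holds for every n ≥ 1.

d = 3

Computing the first values: h(1) = 3 and h(2) = 15; gcd(3, 15) = 3, so d ≤ 3.
We prove 3 | 4^n - 1 for all n ≥ 1 by induction on n.
Base step (n = 1): h(1) = 3 = 3·(1), so 3 | h(1).
Inductive step: suppose the statement holds for some k ≥ 1, i.e. 3 | h(k). Then
4^{k+1} − 1^{k+1} = 4·4^k − 1·1^k = 4·(4^k − 1^k) + (3)·1^k. The first term is divisible by 3 by the inductive hypothesis, and the second term (3)·1^k is divisible by 3 since 3 | 3. Hence 3 | h(k+1).
By induction, the statement is established for all n ≥ 1.
Therefore the largest such d is 3.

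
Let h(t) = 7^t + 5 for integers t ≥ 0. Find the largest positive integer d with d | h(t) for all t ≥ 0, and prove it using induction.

d = 6

Computing the first values: h(0) = 6 and h(1) = 12; gcd(6, 12) = 6, so d ≤ 6.
We prove 6 | 7^t + 5 for all t ≥ 0 by induction on t.
Base case (t = 0): h(0) = 6 = 6·(1), so 6 | h(0).
Inductive step: assume the claim holds for t = i, i.e. 6 | h(i). Then
h(i+1) = 7^(i+1) + 5 = 7·(7^i + 5) - 30 = 7·h(i) - 30. The first term is divisible by 6 by the inductive hypothesis, and -30 is divisible by 6. Hence 6 | h(i+1).
By induction, the statement is established for all t ≥ 0.
Therefore the largest such d is 6.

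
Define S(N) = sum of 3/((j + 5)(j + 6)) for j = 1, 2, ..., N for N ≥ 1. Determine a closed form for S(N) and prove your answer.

S(N) = N/(2(N + 6))

We claim S(N) = N/(2(N + 6)) for all N ≥ 1.
For the base case N = 1: S(1) = 1/14, and the closed form gives 1/14. They agree.
Inductive step: suppose the statement holds for some j ≥ 1, so S(j) = j/(2(j + 6)).
Then S(j+1) = S(j) + (3/((j + 6)(j + 7))) = (j/(2(j + 6))) + (3/((j + 6)(j + 7))).
Simplifying, S(j+1) = (j + 1)/(2(j + 7)) = (j+1)/(2((j+1) + 6)),
which is the closed form with N = j+1.
By the principle of mathematical induction, the result holds for all N ≥ 1.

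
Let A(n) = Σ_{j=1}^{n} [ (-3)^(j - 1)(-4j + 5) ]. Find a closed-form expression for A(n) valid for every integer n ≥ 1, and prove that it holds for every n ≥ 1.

A(n) = (-3)^n(n - 1) + 1

We claim A(n) = (-3)^n(n - 1) + 1 for all n ≥ 1.
When n = 1: A(1) = 1, and the closed form gives 1. They agree.
Suppose the result is true for n = j, so A(j) = (-3)^j(j - 1) + 1.
Then A(j+1) = A(j) + ((-3)^j(-4j + 1)) = ((-3)^j(j - 1) + 1) + ((-3)^j(-4j + 1)).
Simplifying, A(j+1) = (-3)^(j + 1)j + 1 = (-3)^(j+1)((j+1) - 1) + 1,
which is the closed form with n = j+1.
This completes the induction.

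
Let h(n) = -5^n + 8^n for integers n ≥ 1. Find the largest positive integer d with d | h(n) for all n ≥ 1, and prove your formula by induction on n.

Computing the first values: h(1) = 3 and h(2) = 39; gcd(3, 39) = 3, so d ≤ 3.
We prove 3 | -5^n + 8^n for all n ≥ 1 by induction on n.
Base case (n = 1): h(1) = 3 = 3·(1), so 3 | h(1).
For the inductive step, assume it holds for an arbitrary r ≥ 1, i.e. 3 | h(r). Then
8^{r+1} − 5^{r+1} = 8·8^r − 5·5^r = 8·(8^r − 5^r) + (3)·5^r. The first term is divisible by 3 by the inductive hypothesis, and the second term (3)·5^r is divisible by 3 since 3 | 3. Hence 3 | h(r+1).
Hence, by induction on n, the claim holds for every n ≥ 1.
Therefore the largest such d is 3.

d = 3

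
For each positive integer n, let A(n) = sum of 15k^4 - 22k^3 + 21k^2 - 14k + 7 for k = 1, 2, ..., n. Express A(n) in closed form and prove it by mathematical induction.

A(n) = n(3n^4 + 2n^3 + n^2 - 2n + 3)

We claim A(n) = n(3n^4 + 2n^3 + n^2 - 2n + 3) for all n ≥ 1.
Base case (n = 1): A(1) = 7, and the closed form gives 7. They agree.
Suppose the result is true for n = k, so A(k) = k(3k^4 + 2k^3 + k^2 - 2k + 3).
Then A(k+1) = A(k) + (15k^4 + 38k^3 + 45k^2 + 22k + 7) = (k(3k^4 + 2k^3 + k^2 - 2k + 3)) + (15k^4 + 38k^3 + 45k^2 + 22k + 7).
Simplifying, A(k+1) = (k + 1)(3k^4 + 14k^3 + 25k^2 + 18k + 7) = (k+1)(3(k+1)^4 + 2(k+1)^3 + (k+1)^2 - 2(k+1) + 3),
which is the closed form with n = k+1.
By induction, the statement is established for all n ≥ 1.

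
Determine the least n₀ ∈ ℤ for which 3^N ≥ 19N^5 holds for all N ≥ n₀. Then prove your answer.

At N = 15: 14348907 < 14428125, so the inequality fails and n₀ ≥ 16. We prove 3^N ≥ 19N^5 for all N ≥ 16.
Base case (N = 16): 3^N = 43046721 and 19N^5 = 19922944, so 43046721 ≥ 19922944.
Inductive step: suppose the statement holds for some k ≥ 16, so 3^k ≥ 19k^5.
Then 3^(k + 1) = 3·(3^k) ≥ 3·(19k^5).
Also, for k ≥ 16 we have 3·(19k^5) ≥ 19(k+1)^5, since 3 ≥ (1 + 1/k)^5 for all k ≥ 16.
Combining, 3^(k + 1) ≥ 19(k+1)^5.
This completes the induction.
Hence the smallest such n₀ is 16.

n₀ = 16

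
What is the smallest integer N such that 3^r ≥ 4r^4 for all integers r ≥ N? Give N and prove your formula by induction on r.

N = 10

At r = 9: 19683 < 26244, so the inequality fails and N ≥ 10. We prove 3^r ≥ 4r^4 for all r ≥ 10.
Base step (r = 10): 3^r = 59049 and 4r^4 = 40000, so 59049 ≥ 40000.
Inductive step: assume the claim holds for r = j, so 3^j ≥ 4j^4.
Then 3^(j + 1) = 3·(3^j) ≥ 3·(4j^4).
Also, for j ≥ 10 we have 3·(4j^4) ≥ 4(j+1)^4, since 3 ≥ (1 + 1/j)^4 for all j ≥ 10.
Combining, 3^(j + 1) ≥ 4(j+1)^4.
Hence, by induction on r, the claim holds for every r ≥ 10.
Hence the smallest such N is 10.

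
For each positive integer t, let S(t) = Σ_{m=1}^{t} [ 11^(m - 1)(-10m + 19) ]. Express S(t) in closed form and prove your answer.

We claim S(t) = 11^t(-t + 2) - 2 for all t ≥ 1.
For the base case t = 1: S(1) = 9, and the closed form gives 9. They agree.
Suppose the result is true for t = m, so S(m) = 11^m(-m + 2) - 2.
Then S(m+1) = S(m) + (11^m(-10m + 9)) = (11^m(-m + 2) - 2) + (11^m(-10m + 9)).
Simplifying, S(m+1) = -11^(m + 1)m + 11^(m + 1) - 2 = 11^(m+1)(-(m+1) + 2) - 2,
which is the closed form with t = m+1.
By the principle of mathematical induction, the result holds for all t ≥ 1.

S(t) = 11^t(-t + 2) - 2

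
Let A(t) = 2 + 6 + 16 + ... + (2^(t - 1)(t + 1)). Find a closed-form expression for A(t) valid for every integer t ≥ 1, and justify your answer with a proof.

We claim A(t) = 2^t·t for all t ≥ 1.
Base step (t = 1): A(1) = 2, and the closed form gives 2. They agree.
Inductive step: suppose the statement holds for some i ≥ 1, so A(i) = 2^i·i.
Then A(i+1) = A(i) + (2^i(i + 2)) = (2^i·i) + (2^i(i + 2)).
Simplifying, A(i+1) = 2^(i + 1)(i + 1) = 2^(i+1)·(i+1),
which is the closed form with t = i+1.
By the principle of mathematical induction, the result holds for all t ≥ 1.

A(t) = 2^t·t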